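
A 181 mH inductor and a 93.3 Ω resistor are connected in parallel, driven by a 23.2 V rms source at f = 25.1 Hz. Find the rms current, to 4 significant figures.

849.9 mA

ω = 2πf = 157.7 rad/s
X_L = ωL = 28.55 Ω
Parallel: admittances add. Y = 1/R + 1/(jωL)
Y = (0.01072 − j0.03503) S
|Y| = 0.03664 S → |Z| = 1/|Y| = 27.30 Ω, ∠Z = −∠Y = 72.99°
I = V/|Z| = 23.2/27.30 = 849.9 mA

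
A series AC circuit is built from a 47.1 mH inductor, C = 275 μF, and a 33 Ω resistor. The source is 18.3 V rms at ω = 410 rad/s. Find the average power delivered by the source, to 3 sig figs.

X_L = ωL = 19.3 Ω
X_C = 1/(ωC) = 8.87 Ω
Net reactance X = X_L − X_C = 10.4 Ω
Z = 33.0 + j10.4 Ω
|Z| = √(33.0² + 10.4²) = 34.6 Ω
∠Z = arctan(10.4/33.0) = 17.6°
I = V/|Z| = 529 mA
P = VI cos φ = 18.3 × 0.529 × cos(17.6°) = 9.22 W

9.22 W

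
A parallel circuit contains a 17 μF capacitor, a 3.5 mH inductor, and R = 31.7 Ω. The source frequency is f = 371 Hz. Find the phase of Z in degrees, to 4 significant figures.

ω = 2πf = 2331 rad/s
X_L = ωL = 8.159 Ω
X_C = 1/(ωC) = 25.23 Ω
Parallel: admittances add. Y = 1/R + 1/(jωL) + jωC
Y = (0.03155 − j0.08294) S
|Y| = 0.08874 S → |Z| = 1/|Y| = 11.27 Ω, ∠Z = −∠Y = 69.18°

69.18°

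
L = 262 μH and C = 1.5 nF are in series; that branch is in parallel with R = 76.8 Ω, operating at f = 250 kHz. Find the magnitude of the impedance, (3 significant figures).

ω = 2πf = 1.571e+06 rad/s
X_L = ωL = 412 Ω
X_C = 1/(ωC) = 424 Ω
Branch 1: Z₁ = R = 76.8 Ω
Branch 2 (series LC): Z₂ = j(X_L − X_C) = −j12.9 Ω
Parallel: Z = Z₁Z₂/(Z₁+Z₂), |Z| = 12.7 Ω, ∠Z = -80.5°

12.7 Ω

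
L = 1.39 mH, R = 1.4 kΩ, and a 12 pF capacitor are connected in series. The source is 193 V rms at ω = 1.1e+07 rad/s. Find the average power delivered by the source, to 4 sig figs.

848.4 mW

X_L = ωL = 15290 Ω
X_C = 1/(ωC) = 7576 Ω
Net reactance X = X_L − X_C = 7714 Ω
Z = 1400 + j7714 Ω
|Z| = √(1400² + 7714²) = 7840 Ω
∠Z = arctan(7714/1400) = 79.71°
I = V/|Z| = 24.62 mA
P = VI cos φ = 193 × 0.02462 × cos(79.71°) = 848.4 mW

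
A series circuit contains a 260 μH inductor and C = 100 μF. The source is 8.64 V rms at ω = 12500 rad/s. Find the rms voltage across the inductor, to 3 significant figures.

11.5 V

X_L = ωL = 3.25 Ω
X_C = 1/(ωC) = 0.800 Ω
Net reactance X = X_L − X_C = 2.45 Ω
Z = j2.45 Ω
|Z| = √(0² + 2.45²) = 2.45 Ω
I = V/|Z| = 3.53 A
V_L = I·|Z_L| = 3.53 × 3.25 = 11.5 V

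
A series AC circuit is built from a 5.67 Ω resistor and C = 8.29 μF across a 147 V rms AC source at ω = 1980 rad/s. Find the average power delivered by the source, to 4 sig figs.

X_C = 1/(ωC) = 60.92 Ω
Z = 5.670 − j60.92 Ω
|Z| = √(5.670² + 60.92²) = 61.19 Ω
∠Z = arctan(-60.92/5.670) = -84.68°
I = V/|Z| = 2.403 A
P = VI cos φ = 147 × 2.403 × cos(-84.68°) = 32.73 W

32.73 W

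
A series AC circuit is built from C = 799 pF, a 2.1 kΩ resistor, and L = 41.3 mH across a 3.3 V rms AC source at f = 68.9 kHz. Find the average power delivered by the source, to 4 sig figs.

99.84 μW

ω = 2πf = 432900 rad/s
X_L = ωL = 17880 Ω
X_C = 1/(ωC) = 2891 Ω
Net reactance X = X_L − X_C = 14990 Ω
Z = 2100 + j14990 Ω
|Z| = √(2100² + 14990²) = 15130 Ω
∠Z = arctan(14990/2100) = 82.02°
I = V/|Z| = 218.0 μA
P = VI cos φ = 3.3 × 0.0002180 × cos(82.02°) = 99.84 μW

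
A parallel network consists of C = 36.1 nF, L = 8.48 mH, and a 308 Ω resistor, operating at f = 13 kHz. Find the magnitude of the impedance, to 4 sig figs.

ω = 2πf = 81680 rad/s
X_L = ωL = 692.7 Ω
X_C = 1/(ωC) = 339.1 Ω
Parallel: admittances add. Y = 1/R + 1/(jωL) + jωC
Y = (0.003247 + j0.001505) S
|Y| = 0.003579 S → |Z| = 1/|Y| = 279.4 Ω, ∠Z = −∠Y = -24.87°

279.4 Ω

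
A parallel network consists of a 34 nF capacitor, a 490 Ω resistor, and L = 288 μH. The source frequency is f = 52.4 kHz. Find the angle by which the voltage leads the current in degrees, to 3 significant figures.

ω = 2πf = 329200 rad/s
X_L = ωL = 94.8 Ω
X_C = 1/(ωC) = 89.3 Ω
Parallel: admittances add. Y = 1/R + 1/(jωL) + jωC
Y = (0.00204 + j0.000648) S
|Y| = 0.00214 S → |Z| = 1/|Y| = 467 Ω, ∠Z = −∠Y = -17.6°

-17.6°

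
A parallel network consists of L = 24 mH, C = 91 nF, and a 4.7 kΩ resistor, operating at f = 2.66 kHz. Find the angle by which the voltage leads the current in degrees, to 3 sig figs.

ω = 2πf = 16710 rad/s
X_L = ωL = 401 Ω
X_C = 1/(ωC) = 658 Ω
Parallel: admittances add. Y = 1/R + 1/(jωL) + jωC
Y = (0.000213 − j0.000972) S
|Y| = 0.000995 S → |Z| = 1/|Y| = 1000 Ω, ∠Z = −∠Y = 77.7°

77.7°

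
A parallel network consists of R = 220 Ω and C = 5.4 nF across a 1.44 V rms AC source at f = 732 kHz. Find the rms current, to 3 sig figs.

36.4 mA

ω = 2πf = 4.599e+06 rad/s
X_C = 1/(ωC) = 40.3 Ω
Parallel: admittances add. Y = 1/R + jωC
Y = (0.00455 + j0.0248) S
|Y| = 0.0252 S → |Z| = 1/|Y| = 39.6 Ω, ∠Z = −∠Y = -79.6°
I = V/|Z| = 1.44/39.6 = 36.4 mA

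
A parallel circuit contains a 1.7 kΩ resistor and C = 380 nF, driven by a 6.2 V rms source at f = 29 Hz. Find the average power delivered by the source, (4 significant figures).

ω = 2πf = 182.2 rad/s
X_C = 1/(ωC) = 14440 Ω
Parallel: admittances add. Y = 1/R + jωC
Y = (0.0005882 + j6.924e-05) S
|Y| = 0.0005923 S → |Z| = 1/|Y| = 1688 Ω, ∠Z = −∠Y = -6.713°
I = V/|Z| = 3.672 mA
P = VI cos φ = 6.2 × 0.003672 × cos(-6.713°) = 22.61 mW

22.61 mW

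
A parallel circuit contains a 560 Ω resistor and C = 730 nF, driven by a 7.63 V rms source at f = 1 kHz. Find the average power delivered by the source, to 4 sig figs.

ω = 2πf = 6283 rad/s
X_C = 1/(ωC) = 218.0 Ω
Parallel: admittances add. Y = 1/R + jωC
Y = (0.001786 + j0.004587) S
|Y| = 0.004922 S → |Z| = 1/|Y| = 203.2 Ω, ∠Z = −∠Y = -68.73°
I = V/|Z| = 37.56 mA
P = VI cos φ = 7.63 × 0.03756 × cos(-68.73°) = 104.0 mW

104.0 mW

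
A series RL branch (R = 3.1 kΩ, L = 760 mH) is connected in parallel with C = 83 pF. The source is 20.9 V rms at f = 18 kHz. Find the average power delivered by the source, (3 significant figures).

183 μW

ω = 2πf = 113100 rad/s
X_L = ωL = 86000 Ω
X_C = 1/(ωC) = 107000 Ω
Branch 1 (R+jX_L): Z₁ = 3100 + j86000 Ω, |Z₁| = 86000 Ω
Branch 2 (−jX_C): Z₂ = −j107000 Ω
Parallel: Z = Z₁Z₂/(Z₁+Z₂), |Z| = 440000 Ω, ∠Z = 79.4°
I = V/|Z| = 47.5 μA
P = VI cos φ = 20.9 × 4.75e-05 × cos(79.4°) = 183 μW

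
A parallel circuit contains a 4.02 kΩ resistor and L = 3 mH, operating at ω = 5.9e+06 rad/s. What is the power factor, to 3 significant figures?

0.975

X_L = ωL = 17700 Ω
Parallel: admittances add. Y = 1/R + 1/(jωL)
Y = (0.000249 − j5.65e-05) S
|Y| = 0.000255 S → |Z| = 1/|Y| = 3920 Ω, ∠Z = −∠Y = 12.8°
cos φ = cos(12.8°) = 0.975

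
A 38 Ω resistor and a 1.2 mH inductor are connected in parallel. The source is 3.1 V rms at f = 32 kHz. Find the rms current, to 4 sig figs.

82.58 mA

ω = 2πf = 201100 rad/s
X_L = ωL = 241.3 Ω
Parallel: admittances add. Y = 1/R + 1/(jωL)
Y = (0.02632 − j0.004145) S
|Y| = 0.02664 S → |Z| = 1/|Y| = 37.54 Ω, ∠Z = −∠Y = 8.950°
I = V/|Z| = 3.1/37.54 = 82.58 mA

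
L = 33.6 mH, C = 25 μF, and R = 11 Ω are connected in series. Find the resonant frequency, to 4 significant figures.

173.7 Hz

ω₀ = 1/√(LC) = 1/√(0.0336 × 2.5e-05) = 1091 rad/s
f₀ = ω₀/(2π) = 173.7 Hz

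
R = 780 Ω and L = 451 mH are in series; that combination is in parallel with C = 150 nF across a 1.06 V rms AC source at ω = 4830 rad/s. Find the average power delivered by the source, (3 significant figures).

164 μW

X_L = ωL = 2180 Ω
X_C = 1/(ωC) = 1380 Ω
Branch 1 (R+jX_L): Z₁ = 780 + j2180 Ω, |Z₁| = 2310 Ω
Branch 2 (−jX_C): Z₂ = −j1380 Ω
Parallel: Z = Z₁Z₂/(Z₁+Z₂), |Z| = 2860 Ω, ∠Z = -65.4°
I = V/|Z| = 370 μA
P = VI cos φ = 1.06 × 0.000370 × cos(-65.4°) = 164 μW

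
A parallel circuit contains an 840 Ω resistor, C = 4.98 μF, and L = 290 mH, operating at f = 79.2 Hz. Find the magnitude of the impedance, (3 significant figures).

217 Ω

ω = 2πf = 497.6 rad/s
X_L = ωL = 144 Ω
X_C = 1/(ωC) = 404 Ω
Parallel: admittances add. Y = 1/R + 1/(jωL) + jωC
Y = (0.00119 − j0.00445) S
|Y| = 0.00461 S → |Z| = 1/|Y| = 217 Ω, ∠Z = −∠Y = 75.0°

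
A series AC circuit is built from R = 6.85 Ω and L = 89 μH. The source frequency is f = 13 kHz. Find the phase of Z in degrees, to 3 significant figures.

ω = 2πf = 81680 rad/s
X_L = ωL = 7.27 Ω
Z = 6.85 + j7.27 Ω
|Z| = √(6.85² + 7.27²) = 9.99 Ω
∠Z = arctan(7.27/6.85) = 46.7°

46.7°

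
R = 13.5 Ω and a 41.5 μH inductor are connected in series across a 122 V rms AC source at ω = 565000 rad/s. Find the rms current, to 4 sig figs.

4.509 A

X_L = ωL = 23.45 Ω
Z = 13.50 + j23.45 Ω
|Z| = √(13.50² + 23.45²) = 27.06 Ω
I = V/|Z| = 122/27.06 = 4.509 A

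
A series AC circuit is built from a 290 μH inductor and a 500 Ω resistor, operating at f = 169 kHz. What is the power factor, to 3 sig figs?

0.851

ω = 2πf = 1.062e+06 rad/s
X_L = ωL = 308 Ω
Z = 500 + j308 Ω
|Z| = √(500² + 308²) = 587 Ω
∠Z = arctan(308/500) = 31.6°
cos φ = cos(31.6°) = 0.851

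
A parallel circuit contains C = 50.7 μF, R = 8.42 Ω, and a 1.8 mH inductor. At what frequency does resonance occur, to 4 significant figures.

ω₀ = 1/√(LC) = 1/√(0.0018 × 5.07e-05) = 3310 rad/s
f₀ = ω₀/(2π) = 526.8 Hz

526.8 Hz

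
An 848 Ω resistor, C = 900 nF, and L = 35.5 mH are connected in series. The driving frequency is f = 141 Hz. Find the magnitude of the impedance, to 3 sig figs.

1490 Ω

ω = 2πf = 885.9 rad/s
X_L = ωL = 31.5 Ω
X_C = 1/(ωC) = 1250 Ω
Net reactance X = X_L − X_C = -1220 Ω
Z = 848 − j1220 Ω
|Z| = √(848² + 1220²) = 1490 Ω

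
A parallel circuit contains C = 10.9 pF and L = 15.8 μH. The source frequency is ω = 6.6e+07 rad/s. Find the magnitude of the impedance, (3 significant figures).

X_L = ωL = 1040 Ω
X_C = 1/(ωC) = 1390 Ω
Parallel: admittances add. Y = 1/(jωL) + jωC
Y = (0 − j0.000240) S
|Y| = 0.000240 S → |Z| = 1/|Y| = 4170 Ω, ∠Z = −∠Y = 90.0°

4170 Ω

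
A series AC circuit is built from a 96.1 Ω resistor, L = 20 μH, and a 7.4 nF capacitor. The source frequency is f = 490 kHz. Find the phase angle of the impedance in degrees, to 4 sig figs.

ω = 2πf = 3.079e+06 rad/s
X_L = ωL = 61.58 Ω
X_C = 1/(ωC) = 43.89 Ω
Net reactance X = X_L − X_C = 17.68 Ω
Z = 96.10 + j17.68 Ω
|Z| = √(96.10² + 17.68²) = 97.71 Ω
∠Z = arctan(17.68/96.10) = 10.43°

10.43°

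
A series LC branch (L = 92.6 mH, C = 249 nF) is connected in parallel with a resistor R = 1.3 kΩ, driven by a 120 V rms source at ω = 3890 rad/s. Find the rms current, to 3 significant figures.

201 mA

X_L = ωL = 360 Ω
X_C = 1/(ωC) = 1030 Ω
Branch 1: Z₁ = R = 1300 Ω
Branch 2 (series LC): Z₂ = j(X_L − X_C) = −j672 Ω
Parallel: Z = Z₁Z₂/(Z₁+Z₂), |Z| = 597 Ω, ∠Z = -62.7°
I = V/|Z| = 120/597 = 201 mA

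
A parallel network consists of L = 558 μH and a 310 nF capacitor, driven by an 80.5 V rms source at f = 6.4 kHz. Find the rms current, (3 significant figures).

ω = 2πf = 40210 rad/s
X_L = ωL = 22.4 Ω
X_C = 1/(ωC) = 80.2 Ω
Parallel: admittances add. Y = 1/(jωL) + jωC
Y = (0 − j0.0321) S
|Y| = 0.0321 S → |Z| = 1/|Y| = 31.2 Ω, ∠Z = −∠Y = 90.0°
I = V/|Z| = 80.5/31.2 = 2.58 A

2.58 A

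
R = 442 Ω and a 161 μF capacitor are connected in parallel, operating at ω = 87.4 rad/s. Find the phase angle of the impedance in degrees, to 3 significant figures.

X_C = 1/(ωC) = 71.1 Ω
Parallel: admittances add. Y = 1/R + jωC
Y = (0.00226 + j0.0141) S
|Y| = 0.0143 S → |Z| = 1/|Y| = 70.2 Ω, ∠Z = −∠Y = -80.9°

-80.9°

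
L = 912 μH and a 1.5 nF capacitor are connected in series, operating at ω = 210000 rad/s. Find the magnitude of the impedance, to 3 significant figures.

2980 Ω

X_L = ωL = 192 Ω
X_C = 1/(ωC) = 3170 Ω
Net reactance X = X_L − X_C = -2980 Ω
Z = − j2980 Ω
|Z| = √(0² + 2980²) = 2980 Ω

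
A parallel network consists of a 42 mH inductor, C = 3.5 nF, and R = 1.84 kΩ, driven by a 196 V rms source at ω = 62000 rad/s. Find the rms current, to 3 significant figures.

X_L = ωL = 2600 Ω
X_C = 1/(ωC) = 4610 Ω
Parallel: admittances add. Y = 1/R + 1/(jωL) + jωC
Y = (0.000543 − j0.000167) S
|Y| = 0.000569 S → |Z| = 1/|Y| = 1760 Ω, ∠Z = −∠Y = 17.1°
I = V/|Z| = 196/1760 = 111 mA

111 mA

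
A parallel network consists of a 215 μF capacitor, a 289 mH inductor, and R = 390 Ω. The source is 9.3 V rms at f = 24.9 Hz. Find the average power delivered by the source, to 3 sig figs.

ω = 2πf = 156.5 rad/s
X_L = ωL = 45.2 Ω
X_C = 1/(ωC) = 29.7 Ω
Parallel: admittances add. Y = 1/R + 1/(jωL) + jωC
Y = (0.00256 + j0.0115) S
|Y| = 0.0118 S → |Z| = 1/|Y| = 84.7 Ω, ∠Z = −∠Y = -77.5°
I = V/|Z| = 110 mA
P = VI cos φ = 9.3 × 0.110 × cos(-77.5°) = 222 mW

222 mW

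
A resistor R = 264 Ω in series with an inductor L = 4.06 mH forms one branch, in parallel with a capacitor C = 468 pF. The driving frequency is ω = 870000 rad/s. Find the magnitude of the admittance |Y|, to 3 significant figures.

X_L = ωL = 3530 Ω
X_C = 1/(ωC) = 2460 Ω
Branch 1 (R+jX_L): Z₁ = 264 + j3530 Ω, |Z₁| = 3540 Ω
Branch 2 (−jX_C): Z₂ = −j2460 Ω
Parallel: Z = Z₁Z₂/(Z₁+Z₂), |Z| = 7850 Ω, ∠Z = -80.5°
|Y| = 1/|Z| = 127 μS

127 μS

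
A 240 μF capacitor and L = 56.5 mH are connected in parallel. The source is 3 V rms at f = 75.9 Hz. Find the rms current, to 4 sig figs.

232.0 mA

ω = 2πf = 476.9 rad/s
X_L = ωL = 26.94 Ω
X_C = 1/(ωC) = 8.737 Ω
Parallel: admittances add. Y = 1/(jωL) + jωC
Y = (0 + j0.07734) S
|Y| = 0.07734 S → |Z| = 1/|Y| = 12.93 Ω, ∠Z = −∠Y = -90.00°
I = V/|Z| = 3/12.93 = 232.0 mA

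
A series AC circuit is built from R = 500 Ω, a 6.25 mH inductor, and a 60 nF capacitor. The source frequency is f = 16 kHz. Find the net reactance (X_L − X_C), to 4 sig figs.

ω = 2πf = 100500 rad/s
X_L = ωL = 628.3 Ω
X_C = 1/(ωC) = 165.8 Ω
X = 628.3 − 165.8 = 462.5 Ω

462.5 Ω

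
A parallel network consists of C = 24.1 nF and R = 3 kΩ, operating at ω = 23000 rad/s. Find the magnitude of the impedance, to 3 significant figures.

1550 Ω

X_C = 1/(ωC) = 1800 Ω
Parallel: admittances add. Y = 1/R + jωC
Y = (0.000333 + j0.000554) S
|Y| = 0.000647 S → |Z| = 1/|Y| = 1550 Ω, ∠Z = −∠Y = -59.0°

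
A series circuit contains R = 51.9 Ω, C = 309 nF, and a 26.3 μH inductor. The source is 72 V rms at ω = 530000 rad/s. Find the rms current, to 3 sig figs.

X_L = ωL = 13.9 Ω
X_C = 1/(ωC) = 6.11 Ω
Net reactance X = X_L − X_C = 7.83 Ω
Z = 51.9 + j7.83 Ω
|Z| = √(51.9² + 7.83²) = 52.5 Ω
I = V/|Z| = 72/52.5 = 1.37 A

1.37 A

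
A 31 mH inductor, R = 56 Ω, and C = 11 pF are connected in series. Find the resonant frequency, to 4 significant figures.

ω₀ = 1/√(LC) = 1/√(0.031 × 1.1e-11) = 1.712e+06 rad/s
f₀ = ω₀/(2π) = 272.5 kHz

272.5 kHz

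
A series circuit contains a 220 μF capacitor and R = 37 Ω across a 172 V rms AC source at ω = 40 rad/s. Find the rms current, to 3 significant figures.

1.44 A

X_C = 1/(ωC) = 114 Ω
Z = 37.0 − j114 Ω
|Z| = √(37.0² + 114²) = 120 Ω
I = V/|Z| = 172/120 = 1.44 A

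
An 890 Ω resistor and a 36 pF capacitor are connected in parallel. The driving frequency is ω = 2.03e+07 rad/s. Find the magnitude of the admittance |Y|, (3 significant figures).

1.34 mS

X_C = 1/(ωC) = 1370 Ω
Parallel: admittances add. Y = 1/R + jωC
Y = (0.00112 + j0.000731) S
|Y| = 0.00134 S → |Z| = 1/|Y| = 746 Ω, ∠Z = −∠Y = -33.0°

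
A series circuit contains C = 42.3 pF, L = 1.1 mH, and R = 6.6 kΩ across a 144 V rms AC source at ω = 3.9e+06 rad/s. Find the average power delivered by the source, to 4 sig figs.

X_L = ωL = 4290 Ω
X_C = 1/(ωC) = 6062 Ω
Net reactance X = X_L − X_C = -1772 Ω
Z = 6600 − j1772 Ω
|Z| = √(6600² + 1772²) = 6834 Ω
∠Z = arctan(-1772/6600) = -15.03°
I = V/|Z| = 21.07 mA
P = VI cos φ = 144 × 0.02107 × cos(-15.03°) = 2.931 W

2.931 W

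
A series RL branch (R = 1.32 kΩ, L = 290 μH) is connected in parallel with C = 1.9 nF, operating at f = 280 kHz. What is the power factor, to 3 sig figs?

0.209

ω = 2πf = 1.759e+06 rad/s
X_L = ωL = 510 Ω
X_C = 1/(ωC) = 299 Ω
Branch 1 (R+jX_L): Z₁ = 1320 + j510 Ω, |Z₁| = 1420 Ω
Branch 2 (−jX_C): Z₂ = −j299 Ω
Parallel: Z = Z₁Z₂/(Z₁+Z₂), |Z| = 317 Ω, ∠Z = -78.0°
cos φ = cos(-78.0°) = 0.209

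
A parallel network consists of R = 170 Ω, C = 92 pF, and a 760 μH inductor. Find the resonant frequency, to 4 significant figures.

601.9 kHz

ω₀ = 1/√(LC) = 1/√(0.00076 × 9.2e-11) = 3.782e+06 rad/s
f₀ = ω₀/(2π) = 601.9 kHz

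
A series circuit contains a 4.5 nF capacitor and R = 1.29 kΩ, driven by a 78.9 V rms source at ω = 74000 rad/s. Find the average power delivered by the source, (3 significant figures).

X_C = 1/(ωC) = 3000 Ω
Z = 1290 − j3000 Ω
|Z| = √(1290² + 3000²) = 3270 Ω
∠Z = arctan(-3000/1290) = -66.8°
I = V/|Z| = 24.1 mA
P = VI cos φ = 78.9 × 0.0241 × cos(-66.8°) = 752 mW

752 mW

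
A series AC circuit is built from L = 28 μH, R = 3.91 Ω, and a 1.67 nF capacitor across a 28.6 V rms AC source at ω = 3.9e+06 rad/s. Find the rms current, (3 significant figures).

X_L = ωL = 109 Ω
X_C = 1/(ωC) = 154 Ω
Net reactance X = X_L − X_C = -44.3 Ω
Z = 3.91 − j44.3 Ω
|Z| = √(3.91² + 44.3²) = 44.5 Ω
I = V/|Z| = 28.6/44.5 = 643 mA

643 mA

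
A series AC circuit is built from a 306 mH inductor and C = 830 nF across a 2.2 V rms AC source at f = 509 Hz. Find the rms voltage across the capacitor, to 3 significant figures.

1.38 V

ω = 2πf = 3198 rad/s
X_L = ωL = 979 Ω
X_C = 1/(ωC) = 377 Ω
Net reactance X = X_L − X_C = 602 Ω
Z = j602 Ω
|Z| = √(0² + 602²) = 602 Ω
I = V/|Z| = 3.66 mA
V_C = I·|Z_C| = 0.00366 × 377 = 1.38 V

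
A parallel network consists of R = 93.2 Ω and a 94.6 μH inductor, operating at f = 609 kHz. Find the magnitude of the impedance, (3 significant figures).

90.3 Ω

ω = 2πf = 3.826e+06 rad/s
X_L = ωL = 362 Ω
Parallel: admittances add. Y = 1/R + 1/(jωL)
Y = (0.0107 − j0.00276) S
|Y| = 0.0111 S → |Z| = 1/|Y| = 90.3 Ω, ∠Z = −∠Y = 14.4°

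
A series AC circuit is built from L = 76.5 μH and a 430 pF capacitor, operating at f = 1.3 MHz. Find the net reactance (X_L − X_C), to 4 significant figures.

340.1 Ω

ω = 2πf = 8.168e+06 rad/s
X_L = ωL = 624.9 Ω
X_C = 1/(ωC) = 284.7 Ω
X = 624.9 − 284.7 = 340.1 Ω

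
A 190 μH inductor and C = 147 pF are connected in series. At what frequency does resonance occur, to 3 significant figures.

ω₀ = 1/√(LC) = 1/√(0.00019 × 1.47e-10) = 5.984e+06 rad/s
f₀ = ω₀/(2π) = 952 kHz

952 kHz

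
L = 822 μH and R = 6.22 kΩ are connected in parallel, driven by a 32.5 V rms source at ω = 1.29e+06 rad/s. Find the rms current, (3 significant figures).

X_L = ωL = 1060 Ω
Parallel: admittances add. Y = 1/R + 1/(jωL)
Y = (0.000161 − j0.000943) S
|Y| = 0.000957 S → |Z| = 1/|Y| = 1050 Ω, ∠Z = −∠Y = 80.3°
I = V/|Z| = 32.5/1050 = 31.1 mA

31.1 mA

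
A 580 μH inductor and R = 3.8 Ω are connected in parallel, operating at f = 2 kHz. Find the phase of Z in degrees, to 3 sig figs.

27.5°

ω = 2πf = 12570 rad/s
X_L = ωL = 7.29 Ω
Parallel: admittances add. Y = 1/R + 1/(jωL)
Y = (0.263 − j0.137) S
|Y| = 0.297 S → |Z| = 1/|Y| = 3.37 Ω, ∠Z = −∠Y = 27.5°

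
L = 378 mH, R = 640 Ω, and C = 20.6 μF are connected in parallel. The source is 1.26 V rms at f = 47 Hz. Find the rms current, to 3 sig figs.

ω = 2πf = 295.3 rad/s
X_L = ωL = 112 Ω
X_C = 1/(ωC) = 164 Ω
Parallel: admittances add. Y = 1/R + 1/(jωL) + jωC
Y = (0.00156 − j0.00288) S
|Y| = 0.00327 S → |Z| = 1/|Y| = 306 Ω, ∠Z = −∠Y = 61.5°
I = V/|Z| = 1.26/306 = 4.12 mA

4.12 mA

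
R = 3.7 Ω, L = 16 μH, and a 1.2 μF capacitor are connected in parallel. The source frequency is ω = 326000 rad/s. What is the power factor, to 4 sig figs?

0.8046

X_L = ωL = 5.216 Ω
X_C = 1/(ωC) = 2.556 Ω
Parallel: admittances add. Y = 1/R + 1/(jωL) + jωC
Y = (0.2703 + j0.1995) S
|Y| = 0.3359 S → |Z| = 1/|Y| = 2.977 Ω, ∠Z = −∠Y = -36.43°
cos φ = cos(-36.43°) = 0.8046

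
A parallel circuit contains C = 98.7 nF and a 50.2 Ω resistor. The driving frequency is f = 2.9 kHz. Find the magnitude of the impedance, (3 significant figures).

ω = 2πf = 18220 rad/s
X_C = 1/(ωC) = 556 Ω
Parallel: admittances add. Y = 1/R + jωC
Y = (0.0199 + j0.00180) S
|Y| = 0.0200 S → |Z| = 1/|Y| = 50.0 Ω, ∠Z = −∠Y = -5.16°

50.0 Ω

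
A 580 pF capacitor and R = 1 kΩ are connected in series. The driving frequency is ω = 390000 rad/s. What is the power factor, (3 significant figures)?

X_C = 1/(ωC) = 4420 Ω
Z = 1000 − j4420 Ω
|Z| = √(1000² + 4420²) = 4530 Ω
∠Z = arctan(-4420/1000) = -77.3°
cos φ = cos(-77.3°) = 0.221

0.221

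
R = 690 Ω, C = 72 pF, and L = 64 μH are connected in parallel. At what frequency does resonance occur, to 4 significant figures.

2.345 MHz

ω₀ = 1/√(LC) = 1/√(6.4e-05 × 7.2e-11) = 1.473e+07 rad/s
f₀ = ω₀/(2π) = 2.345 MHz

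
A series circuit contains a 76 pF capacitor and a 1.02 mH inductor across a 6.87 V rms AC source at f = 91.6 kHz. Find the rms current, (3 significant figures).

ω = 2πf = 575500 rad/s
X_L = ωL = 587 Ω
X_C = 1/(ωC) = 22900 Ω
Net reactance X = X_L − X_C = -22300 Ω
Z = − j22300 Ω
|Z| = √(0² + 22300²) = 22300 Ω
I = V/|Z| = 6.87/22300 = 308 μA

308 μA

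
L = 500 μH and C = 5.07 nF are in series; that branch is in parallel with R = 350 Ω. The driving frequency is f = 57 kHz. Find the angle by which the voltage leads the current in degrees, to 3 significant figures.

ω = 2πf = 358100 rad/s
X_L = ωL = 179 Ω
X_C = 1/(ωC) = 551 Ω
Branch 1: Z₁ = R = 350 Ω
Branch 2 (series LC): Z₂ = j(X_L − X_C) = −j372 Ω
Parallel: Z = Z₁Z₂/(Z₁+Z₂), |Z| = 255 Ω, ∠Z = -43.3°

-43.3°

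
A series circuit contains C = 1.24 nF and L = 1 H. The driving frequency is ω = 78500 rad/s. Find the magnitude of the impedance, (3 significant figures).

68200 Ω

X_L = ωL = 78500 Ω
X_C = 1/(ωC) = 10300 Ω
Net reactance X = X_L − X_C = 68200 Ω
Z = j68200 Ω
|Z| = √(0² + 68200²) = 68200 Ω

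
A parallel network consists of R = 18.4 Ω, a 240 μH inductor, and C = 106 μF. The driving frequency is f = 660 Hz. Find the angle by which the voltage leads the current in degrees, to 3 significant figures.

84.5°

ω = 2πf = 4147 rad/s
X_L = ωL = 0.995 Ω
X_C = 1/(ωC) = 2.27 Ω
Parallel: admittances add. Y = 1/R + 1/(jωL) + jωC
Y = (0.0543 − j0.565) S
|Y| = 0.568 S → |Z| = 1/|Y| = 1.76 Ω, ∠Z = −∠Y = 84.5°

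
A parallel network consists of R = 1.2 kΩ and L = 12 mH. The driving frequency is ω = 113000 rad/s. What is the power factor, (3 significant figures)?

0.749

X_L = ωL = 1360 Ω
Parallel: admittances add. Y = 1/R + 1/(jωL)
Y = (0.000833 − j0.000737) S
|Y| = 0.00111 S → |Z| = 1/|Y| = 899 Ω, ∠Z = −∠Y = 41.5°
cos φ = cos(41.5°) = 0.749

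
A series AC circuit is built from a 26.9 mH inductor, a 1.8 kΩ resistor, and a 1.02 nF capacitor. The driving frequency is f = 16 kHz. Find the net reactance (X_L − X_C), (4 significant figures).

ω = 2πf = 100500 rad/s
X_L = ωL = 2704 Ω
X_C = 1/(ωC) = 9752 Ω
X = 2704 − 9752 = -7048 Ω

-7048 Ω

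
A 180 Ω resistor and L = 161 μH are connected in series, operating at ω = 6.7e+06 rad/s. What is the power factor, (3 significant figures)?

X_L = ωL = 1080 Ω
Z = 180 + j1080 Ω
|Z| = √(180² + 1080²) = 1090 Ω
∠Z = arctan(1080/180) = 80.5°
cos φ = cos(80.5°) = 0.165

0.165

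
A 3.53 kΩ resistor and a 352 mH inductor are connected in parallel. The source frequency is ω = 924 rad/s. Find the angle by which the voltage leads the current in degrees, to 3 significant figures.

X_L = ωL = 325 Ω
Parallel: admittances add. Y = 1/R + 1/(jωL)
Y = (0.000283 − j0.00307) S
|Y| = 0.00309 S → |Z| = 1/|Y| = 324 Ω, ∠Z = −∠Y = 84.7°

84.7°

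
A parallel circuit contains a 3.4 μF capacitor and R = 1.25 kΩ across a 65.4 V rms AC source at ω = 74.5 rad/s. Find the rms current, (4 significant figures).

X_C = 1/(ωC) = 3948 Ω
Parallel: admittances add. Y = 1/R + jωC
Y = (0.0008000 + j0.0002533) S
|Y| = 0.0008391 S → |Z| = 1/|Y| = 1192 Ω, ∠Z = −∠Y = -17.57°
I = V/|Z| = 65.4/1192 = 54.88 mA

54.88 mA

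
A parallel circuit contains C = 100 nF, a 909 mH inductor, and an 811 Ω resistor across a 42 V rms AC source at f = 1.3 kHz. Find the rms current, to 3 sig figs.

ω = 2πf = 8168 rad/s
X_L = ωL = 7420 Ω
X_C = 1/(ωC) = 1220 Ω
Parallel: admittances add. Y = 1/R + 1/(jωL) + jωC
Y = (0.00123 + j0.000682) S
|Y| = 0.00141 S → |Z| = 1/|Y| = 710 Ω, ∠Z = −∠Y = -29.0°
I = V/|Z| = 42/710 = 59.2 mA

59.2 mA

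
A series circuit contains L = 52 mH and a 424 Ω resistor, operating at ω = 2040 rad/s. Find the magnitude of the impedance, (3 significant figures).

X_L = ωL = 106 Ω
Z = 424 + j106 Ω
|Z| = √(424² + 106²) = 437 Ω

437 Ω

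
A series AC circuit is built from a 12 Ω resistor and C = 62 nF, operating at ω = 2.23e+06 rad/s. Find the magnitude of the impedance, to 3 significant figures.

X_C = 1/(ωC) = 7.23 Ω
Z = 12.0 − j7.23 Ω
|Z| = √(12.0² + 7.23²) = 14.0 Ω

14.0 Ω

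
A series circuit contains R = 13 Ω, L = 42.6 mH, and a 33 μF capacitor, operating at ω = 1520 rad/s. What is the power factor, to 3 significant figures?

0.279

X_L = ωL = 64.8 Ω
X_C = 1/(ωC) = 19.9 Ω
Net reactance X = X_L − X_C = 44.8 Ω
Z = 13.0 + j44.8 Ω
|Z| = √(13.0² + 44.8²) = 46.7 Ω
∠Z = arctan(44.8/13.0) = 73.8°
cos φ = cos(73.8°) = 0.279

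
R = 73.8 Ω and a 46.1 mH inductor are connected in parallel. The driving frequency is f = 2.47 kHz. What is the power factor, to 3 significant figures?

0.995

ω = 2πf = 15520 rad/s
X_L = ωL = 715 Ω
Parallel: admittances add. Y = 1/R + 1/(jωL)
Y = (0.0136 − j0.00140) S
|Y| = 0.0136 S → |Z| = 1/|Y| = 73.4 Ω, ∠Z = −∠Y = 5.89°
cos φ = cos(5.89°) = 0.995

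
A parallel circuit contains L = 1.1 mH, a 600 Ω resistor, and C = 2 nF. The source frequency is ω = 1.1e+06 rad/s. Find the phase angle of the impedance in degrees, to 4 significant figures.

-39.49°

X_L = ωL = 1210 Ω
X_C = 1/(ωC) = 454.5 Ω
Parallel: admittances add. Y = 1/R + 1/(jωL) + jωC
Y = (0.001667 + j0.001374) S
|Y| = 0.002160 S → |Z| = 1/|Y| = 463.0 Ω, ∠Z = −∠Y = -39.49°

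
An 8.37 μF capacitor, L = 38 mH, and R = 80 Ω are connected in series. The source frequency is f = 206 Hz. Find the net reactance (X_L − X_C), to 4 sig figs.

ω = 2πf = 1294 rad/s
X_L = ωL = 49.18 Ω
X_C = 1/(ωC) = 92.31 Ω
X = 49.18 − 92.31 = -43.12 Ω

-43.12 Ω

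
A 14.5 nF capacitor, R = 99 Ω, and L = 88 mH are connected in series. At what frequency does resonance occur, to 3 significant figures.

ω₀ = 1/√(LC) = 1/√(0.088 × 1.45e-08) = 27990 rad/s
f₀ = ω₀/(2π) = 4.46 kHz

4.46 kHz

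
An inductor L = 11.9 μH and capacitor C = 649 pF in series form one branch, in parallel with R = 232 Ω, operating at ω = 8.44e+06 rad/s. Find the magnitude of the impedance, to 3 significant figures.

77.4 Ω

X_L = ωL = 100 Ω
X_C = 1/(ωC) = 183 Ω
Branch 1: Z₁ = R = 232 Ω
Branch 2 (series LC): Z₂ = j(X_L − X_C) = −j82.1 Ω
Parallel: Z = Z₁Z₂/(Z₁+Z₂), |Z| = 77.4 Ω, ∠Z = -70.5°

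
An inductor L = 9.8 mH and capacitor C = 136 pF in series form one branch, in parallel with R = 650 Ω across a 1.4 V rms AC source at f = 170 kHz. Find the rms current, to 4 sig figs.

ω = 2πf = 1.068e+06 rad/s
X_L = ωL = 10470 Ω
X_C = 1/(ωC) = 6884 Ω
Branch 1: Z₁ = R = 650.0 Ω
Branch 2 (series LC): Z₂ = j(X_L − X_C) = j3584 Ω
Parallel: Z = Z₁Z₂/(Z₁+Z₂), |Z| = 639.6 Ω, ∠Z = 10.28°
I = V/|Z| = 1.4/639.6 = 2.189 mA

2.189 mA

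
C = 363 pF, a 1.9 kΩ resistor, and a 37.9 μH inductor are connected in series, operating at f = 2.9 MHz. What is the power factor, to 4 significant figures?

0.9620

ω = 2πf = 1.822e+07 rad/s
X_L = ωL = 690.6 Ω
X_C = 1/(ωC) = 151.2 Ω
Net reactance X = X_L − X_C = 539.4 Ω
Z = 1900 + j539.4 Ω
|Z| = √(1900² + 539.4²) = 1975 Ω
∠Z = arctan(539.4/1900) = 15.85°
cos φ = cos(15.85°) = 0.9620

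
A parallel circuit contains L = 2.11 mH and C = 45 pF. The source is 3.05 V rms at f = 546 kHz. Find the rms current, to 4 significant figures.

49.50 μA

ω = 2πf = 3.431e+06 rad/s
X_L = ωL = 7239 Ω
X_C = 1/(ωC) = 6478 Ω
Parallel: admittances add. Y = 1/(jωL) + jωC
Y = (0 + j1.623e-05) S
|Y| = 1.623e-05 S → |Z| = 1/|Y| = 61620 Ω, ∠Z = −∠Y = -90.00°
I = V/|Z| = 3.05/61620 = 49.50 μA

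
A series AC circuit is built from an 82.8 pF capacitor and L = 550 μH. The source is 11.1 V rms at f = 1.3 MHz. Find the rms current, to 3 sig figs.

3.68 mA

ω = 2πf = 8.168e+06 rad/s
X_L = ωL = 4490 Ω
X_C = 1/(ωC) = 1480 Ω
Net reactance X = X_L − X_C = 3010 Ω
Z = j3010 Ω
|Z| = √(0² + 3010²) = 3010 Ω
I = V/|Z| = 11.1/3010 = 3.68 mA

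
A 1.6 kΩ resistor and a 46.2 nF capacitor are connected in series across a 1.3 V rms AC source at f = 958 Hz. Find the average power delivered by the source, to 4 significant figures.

ω = 2πf = 6019 rad/s
X_C = 1/(ωC) = 3596 Ω
Z = 1600 − j3596 Ω
|Z| = √(1600² + 3596²) = 3936 Ω
∠Z = arctan(-3596/1600) = -66.01°
I = V/|Z| = 330.3 μA
P = VI cos φ = 1.3 × 0.0003303 × cos(-66.01°) = 174.6 μW

174.6 μW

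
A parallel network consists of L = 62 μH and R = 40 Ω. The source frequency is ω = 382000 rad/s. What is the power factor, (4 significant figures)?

X_L = ωL = 23.68 Ω
Parallel: admittances add. Y = 1/R + 1/(jωL)
Y = (0.02500 − j0.04222) S
|Y| = 0.04907 S → |Z| = 1/|Y| = 20.38 Ω, ∠Z = −∠Y = 59.37°
cos φ = cos(59.37°) = 0.5095

0.5095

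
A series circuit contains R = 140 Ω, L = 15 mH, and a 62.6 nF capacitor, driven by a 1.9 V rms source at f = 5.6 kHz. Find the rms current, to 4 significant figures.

ω = 2πf = 35190 rad/s
X_L = ωL = 527.8 Ω
X_C = 1/(ωC) = 454.0 Ω
Net reactance X = X_L − X_C = 73.79 Ω
Z = 140.0 + j73.79 Ω
|Z| = √(140.0² + 73.79²) = 158.3 Ω
I = V/|Z| = 1.9/158.3 = 12.01 mA

12.01 mA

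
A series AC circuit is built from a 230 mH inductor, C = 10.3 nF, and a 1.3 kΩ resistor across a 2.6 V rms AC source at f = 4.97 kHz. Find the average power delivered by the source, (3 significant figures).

ω = 2πf = 31230 rad/s
X_L = ωL = 7180 Ω
X_C = 1/(ωC) = 3110 Ω
Net reactance X = X_L − X_C = 4070 Ω
Z = 1300 + j4070 Ω
|Z| = √(1300² + 4070²) = 4280 Ω
∠Z = arctan(4070/1300) = 72.3°
I = V/|Z| = 608 μA
P = VI cos φ = 2.6 × 0.000608 × cos(72.3°) = 481 μW

481 μW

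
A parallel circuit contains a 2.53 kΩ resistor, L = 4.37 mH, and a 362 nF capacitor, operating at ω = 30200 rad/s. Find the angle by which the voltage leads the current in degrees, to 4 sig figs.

X_L = ωL = 132.0 Ω
X_C = 1/(ωC) = 91.47 Ω
Parallel: admittances add. Y = 1/R + 1/(jωL) + jωC
Y = (0.0003953 + j0.003355) S
|Y| = 0.003378 S → |Z| = 1/|Y| = 296.0 Ω, ∠Z = −∠Y = -83.28°

-83.28°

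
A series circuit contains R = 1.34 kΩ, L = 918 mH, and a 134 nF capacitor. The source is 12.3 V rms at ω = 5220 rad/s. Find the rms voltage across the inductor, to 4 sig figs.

X_L = ωL = 4792 Ω
X_C = 1/(ωC) = 1430 Ω
Net reactance X = X_L − X_C = 3362 Ω
Z = 1340 + j3362 Ω
|Z| = √(1340² + 3362²) = 3620 Ω
I = V/|Z| = 3.398 mA
V_L = I·|Z_L| = 0.003398 × 4792 = 16.28 V

16.28 V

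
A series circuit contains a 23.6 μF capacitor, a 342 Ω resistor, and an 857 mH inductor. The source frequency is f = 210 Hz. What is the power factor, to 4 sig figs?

ω = 2πf = 1319 rad/s
X_L = ωL = 1131 Ω
X_C = 1/(ωC) = 32.11 Ω
Net reactance X = X_L − X_C = 1099 Ω
Z = 342.0 + j1099 Ω
|Z| = √(342.0² + 1099²) = 1151 Ω
∠Z = arctan(1099/342.0) = 72.71°
cos φ = cos(72.71°) = 0.2972

0.2972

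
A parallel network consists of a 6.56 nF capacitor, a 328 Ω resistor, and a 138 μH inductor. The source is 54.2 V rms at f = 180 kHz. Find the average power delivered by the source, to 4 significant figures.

ω = 2πf = 1.131e+06 rad/s
X_L = ωL = 156.1 Ω
X_C = 1/(ωC) = 134.8 Ω
Parallel: admittances add. Y = 1/R + 1/(jωL) + jωC
Y = (0.003049 + j0.001012) S
|Y| = 0.003212 S → |Z| = 1/|Y| = 311.3 Ω, ∠Z = −∠Y = -18.36°
I = V/|Z| = 174.1 mA
P = VI cos φ = 54.2 × 0.1741 × cos(-18.36°) = 8.956 W

8.956 W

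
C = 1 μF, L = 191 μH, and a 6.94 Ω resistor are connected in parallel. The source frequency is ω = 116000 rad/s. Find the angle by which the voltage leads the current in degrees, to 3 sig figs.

X_L = ωL = 22.2 Ω
X_C = 1/(ωC) = 8.62 Ω
Parallel: admittances add. Y = 1/R + 1/(jωL) + jωC
Y = (0.144 + j0.0709) S
|Y| = 0.161 S → |Z| = 1/|Y| = 6.23 Ω, ∠Z = −∠Y = -26.2°

-26.2°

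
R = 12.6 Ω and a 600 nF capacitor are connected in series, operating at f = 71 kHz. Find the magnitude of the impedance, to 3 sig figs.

ω = 2πf = 446100 rad/s
X_C = 1/(ωC) = 3.74 Ω
Z = 12.6 − j3.74 Ω
|Z| = √(12.6² + 3.74²) = 13.1 Ω

13.1 Ω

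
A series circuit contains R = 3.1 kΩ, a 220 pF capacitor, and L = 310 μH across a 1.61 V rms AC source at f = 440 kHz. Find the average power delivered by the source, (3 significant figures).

ω = 2πf = 2.765e+06 rad/s
X_L = ωL = 857 Ω
X_C = 1/(ωC) = 1640 Ω
Net reactance X = X_L − X_C = -787 Ω
Z = 3100 − j787 Ω
|Z| = √(3100² + 787²) = 3200 Ω
∠Z = arctan(-787/3100) = -14.2°
I = V/|Z| = 503 μA
P = VI cos φ = 1.61 × 0.000503 × cos(-14.2°) = 786 μW

786 μW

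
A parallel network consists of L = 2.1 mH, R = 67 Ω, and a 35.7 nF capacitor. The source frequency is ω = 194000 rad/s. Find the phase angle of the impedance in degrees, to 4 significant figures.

-16.68°

X_L = ωL = 407.4 Ω
X_C = 1/(ωC) = 144.4 Ω
Parallel: admittances add. Y = 1/R + 1/(jωL) + jωC
Y = (0.01493 + j0.004471) S
|Y| = 0.01558 S → |Z| = 1/|Y| = 64.18 Ω, ∠Z = −∠Y = -16.68°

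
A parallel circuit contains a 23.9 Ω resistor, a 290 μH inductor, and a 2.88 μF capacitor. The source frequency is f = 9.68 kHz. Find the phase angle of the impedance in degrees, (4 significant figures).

ω = 2πf = 60820 rad/s
X_L = ωL = 17.64 Ω
X_C = 1/(ωC) = 5.709 Ω
Parallel: admittances add. Y = 1/R + 1/(jωL) + jωC
Y = (0.04184 + j0.1185) S
|Y| = 0.1256 S → |Z| = 1/|Y| = 7.959 Ω, ∠Z = −∠Y = -70.55°

-70.55°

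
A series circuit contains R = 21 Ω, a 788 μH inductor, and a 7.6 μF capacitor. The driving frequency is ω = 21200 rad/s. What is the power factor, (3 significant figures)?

X_L = ωL = 16.7 Ω
X_C = 1/(ωC) = 6.21 Ω
Net reactance X = X_L − X_C = 10.5 Ω
Z = 21.0 + j10.5 Ω
|Z| = √(21.0² + 10.5²) = 23.5 Ω
∠Z = arctan(10.5/21.0) = 26.6°
cos φ = cos(26.6°) = 0.894

0.894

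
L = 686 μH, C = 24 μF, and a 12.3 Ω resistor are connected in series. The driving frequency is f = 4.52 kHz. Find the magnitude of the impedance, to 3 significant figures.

ω = 2πf = 28400 rad/s
X_L = ωL = 19.5 Ω
X_C = 1/(ωC) = 1.47 Ω
Net reactance X = X_L − X_C = 18.0 Ω
Z = 12.3 + j18.0 Ω
|Z| = √(12.3² + 18.0²) = 21.8 Ω

21.8 Ω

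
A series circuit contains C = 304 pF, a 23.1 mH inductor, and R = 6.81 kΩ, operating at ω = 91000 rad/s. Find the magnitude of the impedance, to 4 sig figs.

34720 Ω

X_L = ωL = 2102 Ω
X_C = 1/(ωC) = 36150 Ω
Net reactance X = X_L − X_C = -34050 Ω
Z = 6810 − j34050 Ω
|Z| = √(6810² + 34050²) = 34720 Ω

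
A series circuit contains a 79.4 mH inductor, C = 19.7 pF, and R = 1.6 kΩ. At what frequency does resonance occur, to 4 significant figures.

ω₀ = 1/√(LC) = 1/√(0.0794 × 1.97e-11) = 799600 rad/s
f₀ = ω₀/(2π) = 127.3 kHz

127.3 kHz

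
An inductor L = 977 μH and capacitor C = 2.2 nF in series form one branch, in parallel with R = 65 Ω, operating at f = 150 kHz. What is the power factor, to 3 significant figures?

0.989

ω = 2πf = 942500 rad/s
X_L = ωL = 921 Ω
X_C = 1/(ωC) = 482 Ω
Branch 1: Z₁ = R = 65.0 Ω
Branch 2 (series LC): Z₂ = j(X_L − X_C) = j439 Ω
Parallel: Z = Z₁Z₂/(Z₁+Z₂), |Z| = 64.3 Ω, ∠Z = 8.43°
cos φ = cos(8.43°) = 0.989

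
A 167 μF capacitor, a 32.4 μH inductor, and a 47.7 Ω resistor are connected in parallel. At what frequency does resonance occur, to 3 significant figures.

2.16 kHz

ω₀ = 1/√(LC) = 1/√(3.24e-05 × 0.000167) = 13590 rad/s
f₀ = ω₀/(2π) = 2.16 kHz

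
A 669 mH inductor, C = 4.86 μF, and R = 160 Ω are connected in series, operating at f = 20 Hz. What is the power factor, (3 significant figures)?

ω = 2πf = 125.7 rad/s
X_L = ωL = 84.1 Ω
X_C = 1/(ωC) = 1640 Ω
Net reactance X = X_L − X_C = -1550 Ω
Z = 160 − j1550 Ω
|Z| = √(160² + 1550²) = 1560 Ω
∠Z = arctan(-1550/160) = -84.1°
cos φ = cos(-84.1°) = 0.102

0.102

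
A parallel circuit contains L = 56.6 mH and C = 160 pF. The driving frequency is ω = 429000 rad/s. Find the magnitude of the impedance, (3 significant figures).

X_L = ωL = 24300 Ω
X_C = 1/(ωC) = 14600 Ω
Parallel: admittances add. Y = 1/(jωL) + jωC
Y = (0 + j2.75e-05) S
|Y| = 2.75e-05 S → |Z| = 1/|Y| = 36400 Ω, ∠Z = −∠Y = -90.0°

36400 Ω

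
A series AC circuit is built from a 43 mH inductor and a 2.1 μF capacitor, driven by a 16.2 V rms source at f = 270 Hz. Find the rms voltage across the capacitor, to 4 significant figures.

21.89 V

ω = 2πf = 1696 rad/s
X_L = ωL = 72.95 Ω
X_C = 1/(ωC) = 280.7 Ω
Net reactance X = X_L − X_C = -207.7 Ω
Z = − j207.7 Ω
|Z| = √(0² + 207.7²) = 207.7 Ω
I = V/|Z| = 77.98 mA
V_C = I·|Z_C| = 0.07798 × 280.7 = 21.89 V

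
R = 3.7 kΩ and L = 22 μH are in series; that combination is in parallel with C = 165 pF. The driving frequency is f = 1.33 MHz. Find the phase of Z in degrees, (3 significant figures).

-78.8°

ω = 2πf = 8.357e+06 rad/s
X_L = ωL = 184 Ω
X_C = 1/(ωC) = 725 Ω
Branch 1 (R+jX_L): Z₁ = 3700 + j184 Ω, |Z₁| = 3700 Ω
Branch 2 (−jX_C): Z₂ = −j725 Ω
Parallel: Z = Z₁Z₂/(Z₁+Z₂), |Z| = 718 Ω, ∠Z = -78.8°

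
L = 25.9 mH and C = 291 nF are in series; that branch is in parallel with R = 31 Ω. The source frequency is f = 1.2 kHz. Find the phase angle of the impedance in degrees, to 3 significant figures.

-6.79°

ω = 2πf = 7540 rad/s
X_L = ωL = 195 Ω
X_C = 1/(ωC) = 456 Ω
Branch 1: Z₁ = R = 31.0 Ω
Branch 2 (series LC): Z₂ = j(X_L − X_C) = −j260 Ω
Parallel: Z = Z₁Z₂/(Z₁+Z₂), |Z| = 30.8 Ω, ∠Z = -6.79°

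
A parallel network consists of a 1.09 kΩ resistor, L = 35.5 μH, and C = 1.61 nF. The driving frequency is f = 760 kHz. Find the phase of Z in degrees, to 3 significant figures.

ω = 2πf = 4.775e+06 rad/s
X_L = ωL = 170 Ω
X_C = 1/(ωC) = 130 Ω
Parallel: admittances add. Y = 1/R + 1/(jωL) + jωC
Y = (0.000917 + j0.00179) S
|Y| = 0.00201 S → |Z| = 1/|Y| = 497 Ω, ∠Z = −∠Y = -62.9°

-62.9°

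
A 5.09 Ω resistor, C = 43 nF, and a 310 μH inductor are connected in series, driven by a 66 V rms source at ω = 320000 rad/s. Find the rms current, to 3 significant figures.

X_L = ωL = 99.2 Ω
X_C = 1/(ωC) = 72.7 Ω
Net reactance X = X_L − X_C = 26.5 Ω
Z = 5.09 + j26.5 Ω
|Z| = √(5.09² + 26.5²) = 27.0 Ω
I = V/|Z| = 66/27.0 = 2.44 A

2.44 A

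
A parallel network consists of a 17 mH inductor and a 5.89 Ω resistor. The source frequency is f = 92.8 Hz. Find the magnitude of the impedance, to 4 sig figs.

ω = 2πf = 583.1 rad/s
X_L = ωL = 9.912 Ω
Parallel: admittances add. Y = 1/R + 1/(jωL)
Y = (0.1698 − j0.1009) S
|Y| = 0.1975 S → |Z| = 1/|Y| = 5.064 Ω, ∠Z = −∠Y = 30.72°

5.064 Ω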